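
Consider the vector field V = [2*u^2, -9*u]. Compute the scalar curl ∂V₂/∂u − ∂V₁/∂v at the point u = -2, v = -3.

∂V₂/∂u = -9
∂V₁/∂v = 0
Scalar curl = -9
At (-2, -3): -9.

-9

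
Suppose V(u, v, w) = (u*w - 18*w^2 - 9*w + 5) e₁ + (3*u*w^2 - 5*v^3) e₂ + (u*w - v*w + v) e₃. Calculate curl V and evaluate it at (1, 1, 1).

(∇×V)₁ = ∂V₃/∂v − ∂V₂/∂w = -6*u*w - w + 1
(∇×V)₂ = ∂V₁/∂w − ∂V₃/∂u = u - 37*w - 9
(∇×V)₃ = ∂V₂/∂u − ∂V₁/∂v = 3*w^2
∇×V = (-6*u*w - w + 1, u - 37*w - 9, 3*w^2)
At (1, 1, 1): (-6, -45, 3).

(-6, -45, 3)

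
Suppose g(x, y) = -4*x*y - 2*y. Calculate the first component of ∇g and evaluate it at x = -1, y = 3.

-12

(∇g)_1 = ∂g/∂x = -4*y
At (-1, 3): -12.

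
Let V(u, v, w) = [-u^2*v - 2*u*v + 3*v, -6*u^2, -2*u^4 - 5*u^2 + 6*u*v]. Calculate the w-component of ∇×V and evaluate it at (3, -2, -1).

-24

(∇×V)_3 = ∂V₂/∂u − ∂V₁/∂v
= -12*u − (-u^2 - 2*u + 3)
= u^2 - 10*u - 3
At (3, -2, -1): -24.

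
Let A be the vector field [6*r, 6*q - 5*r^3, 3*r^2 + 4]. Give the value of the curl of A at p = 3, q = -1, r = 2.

(∇×A)₁ = ∂A₃/∂q − ∂A₂/∂r = 15*r^2
(∇×A)₂ = ∂A₁/∂r − ∂A₃/∂p = 6
(∇×A)₃ = ∂A₂/∂p − ∂A₁/∂q = 0
∇×A = (15*r^2, 6, 0)
At (3, -1, 2): (60, 6, 0).

(60, 6, 0)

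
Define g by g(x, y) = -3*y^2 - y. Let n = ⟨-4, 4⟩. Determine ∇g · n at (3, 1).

∂g/∂x = 0
∂g/∂y = -6*y - 1
∇g at (3, 1) = (0, -7)
∇g · n = (0)(-4) + (-7)(4) = -28

-28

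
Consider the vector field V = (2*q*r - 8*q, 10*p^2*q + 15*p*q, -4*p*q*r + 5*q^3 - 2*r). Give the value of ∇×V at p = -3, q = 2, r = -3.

(∇×V)₁ = ∂V₃/∂q − ∂V₂/∂r = -4*p*r + 15*q^2
(∇×V)₂ = ∂V₁/∂r − ∂V₃/∂p = 4*q*r + 2*q
(∇×V)₃ = ∂V₂/∂p − ∂V₁/∂q = 20*p*q + 15*q - 2*r + 8
∇×V = (-4*p*r + 15*q^2, 4*q*r + 2*q, 20*p*q + 15*q - 2*r + 8)
At (-3, 2, -3): (24, -20, -76).

(24, -20, -76)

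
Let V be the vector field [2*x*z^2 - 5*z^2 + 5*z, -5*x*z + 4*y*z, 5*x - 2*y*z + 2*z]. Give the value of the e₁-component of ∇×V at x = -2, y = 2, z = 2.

-22

(∇×V)_1 = ∂V₃/∂y − ∂V₂/∂z
= -2*z − (-5*x + 4*y)
= 5*x - 4*y - 2*z
At (-2, 2, 2): -22.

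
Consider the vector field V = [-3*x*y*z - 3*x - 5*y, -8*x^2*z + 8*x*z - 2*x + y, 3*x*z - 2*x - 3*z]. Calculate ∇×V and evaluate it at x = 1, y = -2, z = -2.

(∇×V)₁ = ∂V₃/∂y − ∂V₂/∂z = 8*x^2 - 8*x
(∇×V)₂ = ∂V₁/∂z − ∂V₃/∂x = -3*x*y - 3*z + 2
(∇×V)₃ = ∂V₂/∂x − ∂V₁/∂y = -13*x*z + 8*z + 3
∇×V = (8*x^2 - 8*x, -3*x*y - 3*z + 2, -13*x*z + 8*z + 3)
At (1, -2, -2): (0, 14, 13).

(0, 14, 13)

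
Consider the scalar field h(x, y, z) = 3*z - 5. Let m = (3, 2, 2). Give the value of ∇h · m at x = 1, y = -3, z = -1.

6

∂h/∂x = 0
∂h/∂y = 0
∂h/∂z = 3
∇h at (1, -3, -1) = (0, 0, 3)
∇h · m = (0)(3) + (0)(2) + (3)(2) = 6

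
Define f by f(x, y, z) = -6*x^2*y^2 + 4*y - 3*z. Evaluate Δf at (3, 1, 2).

-120

∂²f/∂x² = -12*y^2
∂²f/∂y² = -12*x^2
∂²f/∂z² = 0
∇²f = -12*x^2 - 12*y^2
At (3, 1, 2): -120.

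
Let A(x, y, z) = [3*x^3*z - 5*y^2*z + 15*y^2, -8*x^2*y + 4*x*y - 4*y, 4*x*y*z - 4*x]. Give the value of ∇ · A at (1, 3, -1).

∂A₁/∂x = 9*x^2*z
∂A₂/∂y = -8*x^2 + 4*x - 4
∂A₃/∂z = 4*x*y
∇·A = 9*x^2*z - 8*x^2 + 4*x*y + 4*x - 4
At (1, 3, -1): -5.

-5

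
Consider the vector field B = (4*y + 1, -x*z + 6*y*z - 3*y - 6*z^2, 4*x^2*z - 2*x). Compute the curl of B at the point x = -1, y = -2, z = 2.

(35, 18, -6)

(∇×B)₁ = ∂B₃/∂y − ∂B₂/∂z = x - 6*y + 12*z
(∇×B)₂ = ∂B₁/∂z − ∂B₃/∂x = -8*x*z + 2
(∇×B)₃ = ∂B₂/∂x − ∂B₁/∂y = -z - 4
∇×B = (x - 6*y + 12*z, -8*x*z + 2, -z - 4)
At (-1, -2, 2): (35, 18, -6).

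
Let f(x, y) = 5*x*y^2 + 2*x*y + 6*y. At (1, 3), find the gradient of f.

(51, 38)

∂f/∂x = 5*y^2 + 2*y
∂f/∂y = 10*x*y + 2*x + 6
∇f = (5*y^2 + 2*y, 10*x*y + 2*x + 6)
At (1, 3): (51, 38).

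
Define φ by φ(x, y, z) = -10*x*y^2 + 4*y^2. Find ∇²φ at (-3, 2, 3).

68

∂²φ/∂x² = 0
∂²φ/∂y² = 4*(-5*x + 2)
∂²φ/∂z² = 0
∇²φ = -20*x + 8
At (-3, 2, 3): 68.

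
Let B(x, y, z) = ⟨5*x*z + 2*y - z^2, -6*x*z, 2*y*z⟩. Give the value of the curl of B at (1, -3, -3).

(∇×B)₁ = ∂B₃/∂y − ∂B₂/∂z = 6*x + 2*z
(∇×B)₂ = ∂B₁/∂z − ∂B₃/∂x = 5*x - 2*z
(∇×B)₃ = ∂B₂/∂x − ∂B₁/∂y = -6*z - 2
∇×B = (6*x + 2*z, 5*x - 2*z, -6*z - 2)
At (1, -3, -3): (0, 11, 16).

(0, 11, 16)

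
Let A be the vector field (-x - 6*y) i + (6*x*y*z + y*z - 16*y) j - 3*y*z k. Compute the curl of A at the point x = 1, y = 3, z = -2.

(-15, 0, -30)

(∇×A)₁ = ∂A₃/∂y − ∂A₂/∂z = -6*x*y - y - 3*z
(∇×A)₂ = ∂A₁/∂z − ∂A₃/∂x = 0
(∇×A)₃ = ∂A₂/∂x − ∂A₁/∂y = 6*y*z + 6
∇×A = (-6*x*y - y - 3*z, 0, 6*y*z + 6)
At (1, 3, -2): (-15, 0, -30).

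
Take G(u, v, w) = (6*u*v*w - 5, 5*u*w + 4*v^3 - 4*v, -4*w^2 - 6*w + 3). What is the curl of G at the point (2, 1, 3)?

(∇×G)₁ = ∂G₃/∂v − ∂G₂/∂w = -5*u
(∇×G)₂ = ∂G₁/∂w − ∂G₃/∂u = 6*u*v
(∇×G)₃ = ∂G₂/∂u − ∂G₁/∂v = -6*u*w + 5*w
∇×G = (-5*u, 6*u*v, -6*u*w + 5*w)
At (2, 1, 3): (-10, 12, -21).

(-10, 12, -21)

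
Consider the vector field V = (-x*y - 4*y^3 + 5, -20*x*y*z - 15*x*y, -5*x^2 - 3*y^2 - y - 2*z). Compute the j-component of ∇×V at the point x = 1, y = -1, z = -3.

10

(∇×V)_2 = ∂V₁/∂z − ∂V₃/∂x
= 0 − (-10*x)
= 10*x
At (1, -1, -3): 10.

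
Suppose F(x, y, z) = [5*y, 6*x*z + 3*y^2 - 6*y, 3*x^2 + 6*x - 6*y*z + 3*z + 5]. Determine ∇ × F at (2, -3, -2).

(∇×F)₁ = ∂F₃/∂y − ∂F₂/∂z = -6*x - 6*z
(∇×F)₂ = ∂F₁/∂z − ∂F₃/∂x = -6*x - 6
(∇×F)₃ = ∂F₂/∂x − ∂F₁/∂y = 6*z - 5
∇×F = (-6*x - 6*z, -6*x - 6, 6*z - 5)
At (2, -3, -2): (0, -18, -17).

(0, -18, -17)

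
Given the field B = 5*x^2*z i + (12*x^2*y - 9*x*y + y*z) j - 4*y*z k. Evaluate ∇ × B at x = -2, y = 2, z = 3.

(-14, 20, -114)

(∇×B)₁ = ∂B₃/∂y − ∂B₂/∂z = -y - 4*z
(∇×B)₂ = ∂B₁/∂z − ∂B₃/∂x = 5*x^2
(∇×B)₃ = ∂B₂/∂x − ∂B₁/∂y = 24*x*y - 9*y
∇×B = (-y - 4*z, 5*x^2, 24*x*y - 9*y)
At (-2, 2, 3): (-14, 20, -114).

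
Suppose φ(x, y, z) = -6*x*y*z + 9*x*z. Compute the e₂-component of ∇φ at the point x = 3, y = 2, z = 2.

-36

(∇φ)_2 = ∂φ/∂y = -6*x*z
At (3, 2, 2): -36.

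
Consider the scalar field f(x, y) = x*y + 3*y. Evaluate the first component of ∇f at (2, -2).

(∇f)_1 = ∂f/∂x = y
At (2, -2): -2.

-2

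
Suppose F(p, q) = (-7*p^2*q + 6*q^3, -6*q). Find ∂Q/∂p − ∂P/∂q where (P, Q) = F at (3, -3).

-99

∂F₂/∂p = 0
∂F₁/∂q = -7*p^2 + 18*q^2
Scalar curl = 7*p^2 - 18*q^2
At (3, -3): -99.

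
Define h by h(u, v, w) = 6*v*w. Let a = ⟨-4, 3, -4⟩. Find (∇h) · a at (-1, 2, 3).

∂h/∂u = 0
∂h/∂v = 6*w
∂h/∂w = 6*v
∇h at (-1, 2, 3) = (0, 18, 12)
∇h · a = (0)(-4) + (18)(3) + (12)(-4) = 6

6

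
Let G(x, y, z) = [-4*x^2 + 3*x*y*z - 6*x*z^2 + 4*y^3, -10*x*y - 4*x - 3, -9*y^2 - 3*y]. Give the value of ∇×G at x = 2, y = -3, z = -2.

(∇×G)₁ = ∂G₃/∂y − ∂G₂/∂z = -18*y - 3
(∇×G)₂ = ∂G₁/∂z − ∂G₃/∂x = 3*x*y - 12*x*z
(∇×G)₃ = ∂G₂/∂x − ∂G₁/∂y = -3*x*z - 12*y^2 - 10*y - 4
∇×G = (-18*y - 3, 3*x*y - 12*x*z, -3*x*z - 12*y^2 - 10*y - 4)
At (2, -3, -2): (51, 30, -70).

(51, 30, -70)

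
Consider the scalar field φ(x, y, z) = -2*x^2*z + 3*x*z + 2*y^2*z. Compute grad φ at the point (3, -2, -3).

∂φ/∂x = -4*x*z + 3*z
∂φ/∂y = 4*y*z
∂φ/∂z = -2*x^2 + 3*x + 2*y^2
∇φ = (-4*x*z + 3*z, 4*y*z, -2*x^2 + 3*x + 2*y^2)
At (3, -2, -3): (27, 24, -1).

(27, 24, -1)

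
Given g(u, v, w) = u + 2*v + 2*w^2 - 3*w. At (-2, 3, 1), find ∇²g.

∂²g/∂u² = 0
∂²g/∂v² = 0
∂²g/∂w² = 4
∇²g = 4
At (-2, 3, 1): 4.

4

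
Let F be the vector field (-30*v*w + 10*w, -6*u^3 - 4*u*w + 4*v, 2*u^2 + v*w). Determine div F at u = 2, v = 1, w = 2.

∂F₁/∂u = 0
∂F₂/∂v = 4
∂F₃/∂w = v
∇·F = v + 4
At (2, 1, 2): 5.

5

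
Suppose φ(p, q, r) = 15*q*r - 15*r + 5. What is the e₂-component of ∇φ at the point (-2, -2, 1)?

15

(∇φ)_2 = ∂φ/∂q = 15*r
At (-2, -2, 1): 15.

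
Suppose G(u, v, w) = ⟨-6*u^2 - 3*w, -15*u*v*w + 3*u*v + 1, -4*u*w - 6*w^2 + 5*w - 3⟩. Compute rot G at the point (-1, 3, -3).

(-45, -15, 144)

(∇×G)₁ = ∂G₃/∂v − ∂G₂/∂w = 15*u*v
(∇×G)₂ = ∂G₁/∂w − ∂G₃/∂u = 4*w - 3
(∇×G)₃ = ∂G₂/∂u − ∂G₁/∂v = -15*v*w + 3*v
∇×G = (15*u*v, 4*w - 3, -15*v*w + 3*v)
At (-1, 3, -3): (-45, -15, 144).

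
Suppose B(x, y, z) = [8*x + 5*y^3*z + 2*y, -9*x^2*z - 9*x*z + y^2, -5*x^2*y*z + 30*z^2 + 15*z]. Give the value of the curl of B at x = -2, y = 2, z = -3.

(78, 160, 97)

(∇×B)₁ = ∂B₃/∂y − ∂B₂/∂z = -5*x^2*z + 9*x^2 + 9*x
(∇×B)₂ = ∂B₁/∂z − ∂B₃/∂x = 10*x*y*z + 5*y^3
(∇×B)₃ = ∂B₂/∂x − ∂B₁/∂y = -18*x*z - 15*y^2*z - 9*z - 2
∇×B = (-5*x^2*z + 9*x^2 + 9*x, 10*x*y*z + 5*y^3, -18*x*z - 15*y^2*z - 9*z - 2)
At (-2, 2, -3): (78, 160, 97).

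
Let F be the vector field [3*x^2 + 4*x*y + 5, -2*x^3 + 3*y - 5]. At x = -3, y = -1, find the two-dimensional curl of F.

-42

∂F₂/∂x = -6*x^2
∂F₁/∂y = 4*x
Scalar curl = -6*x^2 - 4*x
At (-3, -1): -42.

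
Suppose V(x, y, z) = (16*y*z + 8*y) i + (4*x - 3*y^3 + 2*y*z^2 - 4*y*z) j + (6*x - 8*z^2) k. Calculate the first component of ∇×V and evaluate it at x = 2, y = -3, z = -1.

-24

(∇×V)_1 = ∂V₃/∂y − ∂V₂/∂z
= 0 − (4*y*z - 4*y)
= -4*y*z + 4*y
At (2, -3, -1): -24.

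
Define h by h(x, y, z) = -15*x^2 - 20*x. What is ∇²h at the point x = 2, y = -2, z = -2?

∂²h/∂x² = -30
∂²h/∂y² = 0
∂²h/∂z² = 0
∇²h = -30
At (2, -2, -2): -30.

-30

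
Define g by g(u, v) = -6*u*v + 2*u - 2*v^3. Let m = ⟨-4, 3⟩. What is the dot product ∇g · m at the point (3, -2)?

∂g/∂u = -6*v + 2
∂g/∂v = -6*u - 6*v^2
∇g at (3, -2) = (14, -42)
∇g · m = (14)(-4) + (-42)(3) = -182

-182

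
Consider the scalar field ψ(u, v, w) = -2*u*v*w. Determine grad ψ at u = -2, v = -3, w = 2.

∂ψ/∂u = -2*v*w
∂ψ/∂v = -2*u*w
∂ψ/∂w = -2*u*v
∇ψ = (-2*v*w, -2*u*w, -2*u*v)
At (-2, -3, 2): (12, 8, -12).

(12, 8, -12)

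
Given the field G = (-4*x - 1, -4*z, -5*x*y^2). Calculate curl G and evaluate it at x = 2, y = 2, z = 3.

(-36, 20, 0)

(∇×G)₁ = ∂G₃/∂y − ∂G₂/∂z = -10*x*y + 4
(∇×G)₂ = ∂G₁/∂z − ∂G₃/∂x = 5*y^2
(∇×G)₃ = ∂G₂/∂x − ∂G₁/∂y = 0
∇×G = (-10*x*y + 4, 5*y^2, 0)
At (2, 2, 3): (-36, 20, 0).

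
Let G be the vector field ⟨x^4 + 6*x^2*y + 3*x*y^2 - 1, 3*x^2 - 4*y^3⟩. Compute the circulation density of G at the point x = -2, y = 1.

∂G₂/∂x = 6*x
∂G₁/∂y = 6*x^2 + 6*x*y
Scalar curl = -6*x^2 - 6*x*y + 6*x
At (-2, 1): -24.

-24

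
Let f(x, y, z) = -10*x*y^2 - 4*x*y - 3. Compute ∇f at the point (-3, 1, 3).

∂f/∂x = -10*y^2 - 4*y
∂f/∂y = -20*x*y - 4*x
∂f/∂z = 0
∇f = (-10*y^2 - 4*y, -20*x*y - 4*x, 0)
At (-3, 1, 3): (-14, 72, 0).

(-14, 72, 0)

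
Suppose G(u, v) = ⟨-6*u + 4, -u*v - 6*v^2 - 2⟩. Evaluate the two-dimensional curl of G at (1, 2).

∂G₂/∂u = -v
∂G₁/∂v = 0
Scalar curl = -v
At (1, 2): -2.

-2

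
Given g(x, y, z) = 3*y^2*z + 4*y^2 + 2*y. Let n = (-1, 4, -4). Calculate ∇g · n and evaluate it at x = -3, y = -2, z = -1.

-56

∂g/∂x = 0
∂g/∂y = 6*y*z + 8*y + 2
∂g/∂z = 3*y^2
∇g at (-3, -2, -1) = (0, -2, 12)
∇g · n = (0)(-1) + (-2)(4) + (12)(-4) = -56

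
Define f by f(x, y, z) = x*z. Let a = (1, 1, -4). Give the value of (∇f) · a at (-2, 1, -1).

7

∂f/∂x = z
∂f/∂y = 0
∂f/∂z = x
∇f at (-2, 1, -1) = (-1, 0, -2)
∇f · a = (-1)(1) + (0)(1) + (-2)(-4) = 7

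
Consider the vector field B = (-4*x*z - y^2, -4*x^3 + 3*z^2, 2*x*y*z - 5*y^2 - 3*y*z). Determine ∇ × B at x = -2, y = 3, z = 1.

(∇×B)₁ = ∂B₃/∂y − ∂B₂/∂z = 2*x*z - 10*y - 9*z
(∇×B)₂ = ∂B₁/∂z − ∂B₃/∂x = -4*x - 2*y*z
(∇×B)₃ = ∂B₂/∂x − ∂B₁/∂y = -12*x^2 + 2*y
∇×B = (2*x*z - 10*y - 9*z, -4*x - 2*y*z, -12*x^2 + 2*y)
At (-2, 3, 1): (-43, 2, -42).

(-43, 2, -42)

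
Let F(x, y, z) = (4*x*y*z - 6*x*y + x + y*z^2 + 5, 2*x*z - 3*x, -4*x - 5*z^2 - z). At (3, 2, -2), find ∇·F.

-8

∂F₁/∂x = 4*y*z - 6*y + 1
∂F₂/∂y = 0
∂F₃/∂z = -10*z - 1
∇·F = 4*y*z - 6*y - 10*z
At (3, 2, -2): -8.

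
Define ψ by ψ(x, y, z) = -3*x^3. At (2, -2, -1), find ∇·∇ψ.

∂²ψ/∂x² = -18*x
∂²ψ/∂y² = 0
∂²ψ/∂z² = 0
∇²ψ = -18*x
At (2, -2, -1): -36.

-36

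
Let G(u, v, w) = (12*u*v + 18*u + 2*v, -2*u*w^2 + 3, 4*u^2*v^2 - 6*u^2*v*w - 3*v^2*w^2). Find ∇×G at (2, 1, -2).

(∇×G)₁ = ∂G₃/∂v − ∂G₂/∂w = 8*u^2*v - 6*u^2*w + 4*u*w - 6*v*w^2
(∇×G)₂ = ∂G₁/∂w − ∂G₃/∂u = -8*u*v^2 + 12*u*v*w
(∇×G)₃ = ∂G₂/∂u − ∂G₁/∂v = -12*u - 2*w^2 - 2
∇×G = (8*u^2*v - 6*u^2*w + 4*u*w - 6*v*w^2, -8*u*v^2 + 12*u*v*w, -12*u - 2*w^2 - 2)
At (2, 1, -2): (40, -64, -34).

(40, -64, -34)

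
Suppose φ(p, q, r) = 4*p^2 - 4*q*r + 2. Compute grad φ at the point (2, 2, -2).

∂φ/∂p = 8*p
∂φ/∂q = -4*r
∂φ/∂r = -4*q
∇φ = (8*p, -4*r, -4*q)
At (2, 2, -2): (16, 8, -8).

(16, 8, -8)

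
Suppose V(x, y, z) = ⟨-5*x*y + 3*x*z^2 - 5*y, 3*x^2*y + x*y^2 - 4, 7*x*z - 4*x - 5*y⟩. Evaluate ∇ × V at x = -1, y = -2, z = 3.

(-5, -35, 16)

(∇×V)₁ = ∂V₃/∂y − ∂V₂/∂z = -5
(∇×V)₂ = ∂V₁/∂z − ∂V₃/∂x = 6*x*z - 7*z + 4
(∇×V)₃ = ∂V₂/∂x − ∂V₁/∂y = 6*x*y + 5*x + y^2 + 5
∇×V = (-5, 6*x*z - 7*z + 4, 6*x*y + 5*x + y^2 + 5)
At (-1, -2, 3): (-5, -35, 16).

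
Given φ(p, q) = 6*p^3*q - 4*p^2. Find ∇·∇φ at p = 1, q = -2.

∂²φ/∂p² = 4*(9*p*q - 2)
∂²φ/∂q² = 0
∇²φ = 36*p*q - 8
At (1, -2): -80.

-80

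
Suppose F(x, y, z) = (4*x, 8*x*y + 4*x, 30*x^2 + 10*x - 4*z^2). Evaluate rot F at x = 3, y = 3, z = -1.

(∇×F)₁ = ∂F₃/∂y − ∂F₂/∂z = 0
(∇×F)₂ = ∂F₁/∂z − ∂F₃/∂x = -60*x - 10
(∇×F)₃ = ∂F₂/∂x − ∂F₁/∂y = 8*y + 4
∇×F = (0, -60*x - 10, 8*y + 4)
At (3, 3, -1): (0, -190, 28).

(0, -190, 28)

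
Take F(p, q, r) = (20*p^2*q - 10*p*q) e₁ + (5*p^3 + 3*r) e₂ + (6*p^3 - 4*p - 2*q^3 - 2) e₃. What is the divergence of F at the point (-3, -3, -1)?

∂F₁/∂p = 40*p*q - 10*q
∂F₂/∂q = 0
∂F₃/∂r = 0
∇·F = 40*p*q - 10*q
At (-3, -3, -1): 390.

390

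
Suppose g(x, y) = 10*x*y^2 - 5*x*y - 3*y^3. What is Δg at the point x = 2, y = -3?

94

∂²g/∂x² = 0
∂²g/∂y² = 2*(10*x - 9*y)
∇²g = 20*x - 18*y
At (2, -3): 94.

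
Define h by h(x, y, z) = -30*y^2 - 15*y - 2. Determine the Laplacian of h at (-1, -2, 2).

-60

∂²h/∂x² = 0
∂²h/∂y² = -60
∂²h/∂z² = 0
∇²h = -60
At (-1, -2, 2): -60.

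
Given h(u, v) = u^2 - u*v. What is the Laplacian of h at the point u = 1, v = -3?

2

∂²h/∂u² = 2
∂²h/∂v² = 0
∇²h = 2
At (1, -3): 2.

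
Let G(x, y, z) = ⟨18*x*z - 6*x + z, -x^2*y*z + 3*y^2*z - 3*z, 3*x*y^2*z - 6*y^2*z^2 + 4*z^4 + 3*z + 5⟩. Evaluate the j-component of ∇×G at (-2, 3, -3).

(∇×G)_2 = ∂G₁/∂z − ∂G₃/∂x
= 18*x + 1 − (3*y^2*z)
= 18*x - 3*y^2*z + 1
At (-2, 3, -3): 46.

46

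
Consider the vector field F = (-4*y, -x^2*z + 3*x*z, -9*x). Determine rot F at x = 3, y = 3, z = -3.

(∇×F)₁ = ∂F₃/∂y − ∂F₂/∂z = x^2 - 3*x
(∇×F)₂ = ∂F₁/∂z − ∂F₃/∂x = 9
(∇×F)₃ = ∂F₂/∂x − ∂F₁/∂y = -2*x*z + 3*z + 4
∇×F = (x^2 - 3*x, 9, -2*x*z + 3*z + 4)
At (3, 3, -3): (0, 9, 13).

(0, 9, 13)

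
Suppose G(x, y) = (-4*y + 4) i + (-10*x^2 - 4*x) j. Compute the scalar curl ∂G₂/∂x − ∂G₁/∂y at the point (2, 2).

∂G₂/∂x = -20*x - 4
∂G₁/∂y = -4
Scalar curl = -20*x
At (2, 2): -40.

-40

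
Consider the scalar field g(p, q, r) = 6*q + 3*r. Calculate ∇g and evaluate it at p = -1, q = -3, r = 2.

∂g/∂p = 0
∂g/∂q = 6
∂g/∂r = 3
∇g = (0, 6, 3)
At (-1, -3, 2): (0, 6, 3).

(0, 6, 3)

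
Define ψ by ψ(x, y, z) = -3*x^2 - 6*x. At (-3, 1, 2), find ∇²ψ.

-6

∂²ψ/∂x² = -6
∂²ψ/∂y² = 0
∂²ψ/∂z² = 0
∇²ψ = -6
At (-3, 1, 2): -6.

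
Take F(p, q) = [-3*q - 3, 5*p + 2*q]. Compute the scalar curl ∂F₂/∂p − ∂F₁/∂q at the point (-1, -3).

∂F₂/∂p = 5
∂F₁/∂q = -3
Scalar curl = 8
At (-1, -3): 8.

8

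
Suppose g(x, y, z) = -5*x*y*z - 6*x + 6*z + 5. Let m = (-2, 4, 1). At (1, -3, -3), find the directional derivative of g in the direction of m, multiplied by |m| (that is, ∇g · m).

183

∂g/∂x = -5*y*z - 6
∂g/∂y = -5*x*z
∂g/∂z = -5*x*y + 6
∇g at (1, -3, -3) = (-51, 15, 21)
∇g · m = (-51)(-2) + (15)(4) + (21)(1) = 183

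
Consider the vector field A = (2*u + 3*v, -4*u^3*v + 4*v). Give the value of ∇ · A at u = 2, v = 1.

∂A₁/∂u = 2
∂A₂/∂v = -4*u^3 + 4
∇·A = -4*u^3 + 6
At (2, 1): -26.

-26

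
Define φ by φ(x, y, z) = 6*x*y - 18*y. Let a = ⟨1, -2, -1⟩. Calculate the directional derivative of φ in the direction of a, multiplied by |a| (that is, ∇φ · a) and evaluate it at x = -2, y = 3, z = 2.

78

∂φ/∂x = 6*y
∂φ/∂y = 6*x - 18
∂φ/∂z = 0
∇φ at (-2, 3, 2) = (18, -30, 0)
∇φ · a = (18)(1) + (-30)(-2) + (0)(-1) = 78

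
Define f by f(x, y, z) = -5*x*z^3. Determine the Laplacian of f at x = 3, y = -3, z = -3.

270

∂²f/∂x² = 0
∂²f/∂y² = 0
∂²f/∂z² = -30*x*z
∇²f = -30*x*z
At (3, -3, -3): 270.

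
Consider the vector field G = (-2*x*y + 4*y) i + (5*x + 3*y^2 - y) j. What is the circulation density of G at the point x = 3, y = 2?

7

∂G₂/∂x = 5
∂G₁/∂y = -2*x + 4
Scalar curl = 2*x + 1
At (3, 2): 7.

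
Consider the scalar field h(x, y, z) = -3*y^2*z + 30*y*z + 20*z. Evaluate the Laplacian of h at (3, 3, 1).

-6

∂²h/∂x² = 0
∂²h/∂y² = -6*z
∂²h/∂z² = 0
∇²h = -6*z
At (3, 3, 1): -6.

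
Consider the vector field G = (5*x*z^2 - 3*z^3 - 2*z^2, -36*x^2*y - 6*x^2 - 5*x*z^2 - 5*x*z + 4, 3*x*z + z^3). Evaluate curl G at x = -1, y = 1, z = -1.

(∇×G)₁ = ∂G₃/∂y − ∂G₂/∂z = 10*x*z + 5*x
(∇×G)₂ = ∂G₁/∂z − ∂G₃/∂x = 10*x*z - 9*z^2 - 7*z
(∇×G)₃ = ∂G₂/∂x − ∂G₁/∂y = -72*x*y - 12*x - 5*z^2 - 5*z
∇×G = (10*x*z + 5*x, 10*x*z - 9*z^2 - 7*z, -72*x*y - 12*x - 5*z^2 - 5*z)
At (-1, 1, -1): (5, 8, 84).

(5, 8, 84)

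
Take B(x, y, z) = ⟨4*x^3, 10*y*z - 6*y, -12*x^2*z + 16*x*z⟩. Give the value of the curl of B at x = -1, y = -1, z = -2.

(10, 80, 0)

(∇×B)₁ = ∂B₃/∂y − ∂B₂/∂z = -10*y
(∇×B)₂ = ∂B₁/∂z − ∂B₃/∂x = 24*x*z - 16*z
(∇×B)₃ = ∂B₂/∂x − ∂B₁/∂y = 0
∇×B = (-10*y, 24*x*z - 16*z, 0)
At (-1, -1, -2): (10, 80, 0).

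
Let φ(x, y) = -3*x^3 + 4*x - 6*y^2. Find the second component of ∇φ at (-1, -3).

36

(∇φ)_2 = ∂φ/∂y = -12*y
At (-1, -3): 36.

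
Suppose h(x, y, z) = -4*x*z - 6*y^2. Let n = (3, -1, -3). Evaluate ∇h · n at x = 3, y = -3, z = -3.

∂h/∂x = -4*z
∂h/∂y = -12*y
∂h/∂z = -4*x
∇h at (3, -3, -3) = (12, 36, -12)
∇h · n = (12)(3) + (36)(-1) + (-12)(-3) = 36

36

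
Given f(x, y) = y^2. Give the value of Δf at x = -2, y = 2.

2

∂²f/∂x² = 0
∂²f/∂y² = 2
∇²f = 2
At (-2, 2): 2.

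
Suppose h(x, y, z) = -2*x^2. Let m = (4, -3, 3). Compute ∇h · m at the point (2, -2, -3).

∂h/∂x = -4*x
∂h/∂y = 0
∂h/∂z = 0
∇h at (2, -2, -3) = (-8, 0, 0)
∇h · m = (-8)(4) + (0)(-3) + (0)(3) = -32

-32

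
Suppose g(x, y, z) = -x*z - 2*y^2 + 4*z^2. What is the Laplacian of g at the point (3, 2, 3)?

∂²g/∂x² = 0
∂²g/∂y² = -4
∂²g/∂z² = 8
∇²g = 4
At (3, 2, 3): 4.

4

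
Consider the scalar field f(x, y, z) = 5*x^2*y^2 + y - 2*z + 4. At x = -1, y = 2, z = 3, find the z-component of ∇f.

(∇f)_3 = ∂f/∂z = -2
At (-1, 2, 3): -2.

-2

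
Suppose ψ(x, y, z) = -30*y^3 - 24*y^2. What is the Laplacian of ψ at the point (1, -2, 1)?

312

∂²ψ/∂x² = 0
∂²ψ/∂y² = -12*(15*y + 4)
∂²ψ/∂z² = 0
∇²ψ = -180*y - 48
At (1, -2, 1): 312.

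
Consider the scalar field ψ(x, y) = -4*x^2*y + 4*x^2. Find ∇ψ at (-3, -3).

∂ψ/∂x = -8*x*y + 8*x
∂ψ/∂y = -4*x^2
∇ψ = (-8*x*y + 8*x, -4*x^2)
At (-3, -3): (-96, -36).

(-96, -36)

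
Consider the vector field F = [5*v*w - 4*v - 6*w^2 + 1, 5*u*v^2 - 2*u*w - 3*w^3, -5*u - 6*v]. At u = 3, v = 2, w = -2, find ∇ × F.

(∇×F)₁ = ∂F₃/∂v − ∂F₂/∂w = 2*u + 9*w^2 - 6
(∇×F)₂ = ∂F₁/∂w − ∂F₃/∂u = 5*v - 12*w + 5
(∇×F)₃ = ∂F₂/∂u − ∂F₁/∂v = 5*v^2 - 7*w + 4
∇×F = (2*u + 9*w^2 - 6, 5*v - 12*w + 5, 5*v^2 - 7*w + 4)
At (3, 2, -2): (36, 39, 38).

(36, 39, 38)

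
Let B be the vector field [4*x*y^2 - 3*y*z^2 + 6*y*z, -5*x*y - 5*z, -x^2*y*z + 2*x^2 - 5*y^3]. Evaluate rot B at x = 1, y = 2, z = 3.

(∇×B)₁ = ∂B₃/∂y − ∂B₂/∂z = -x^2*z - 15*y^2 + 5
(∇×B)₂ = ∂B₁/∂z − ∂B₃/∂x = 2*x*y*z - 4*x - 6*y*z + 6*y
(∇×B)₃ = ∂B₂/∂x − ∂B₁/∂y = -8*x*y - 5*y + 3*z^2 - 6*z
∇×B = (-x^2*z - 15*y^2 + 5, 2*x*y*z - 4*x - 6*y*z + 6*y, -8*x*y - 5*y + 3*z^2 - 6*z)
At (1, 2, 3): (-58, -16, -17).

(-58, -16, -17)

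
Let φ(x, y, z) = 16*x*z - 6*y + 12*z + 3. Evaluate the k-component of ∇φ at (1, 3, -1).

28

(∇φ)_3 = ∂φ/∂z = 16*x + 12
At (1, 3, -1): 28.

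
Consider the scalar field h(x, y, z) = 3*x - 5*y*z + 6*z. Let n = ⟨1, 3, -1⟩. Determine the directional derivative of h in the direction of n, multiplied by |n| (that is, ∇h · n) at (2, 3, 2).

∂h/∂x = 3
∂h/∂y = -5*z
∂h/∂z = -5*y + 6
∇h at (2, 3, 2) = (3, -10, -9)
∇h · n = (3)(1) + (-10)(3) + (-9)(-1) = -18

-18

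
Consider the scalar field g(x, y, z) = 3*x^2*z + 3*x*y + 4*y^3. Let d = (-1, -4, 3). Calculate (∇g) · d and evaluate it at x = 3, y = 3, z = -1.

-378

∂g/∂x = 6*x*z + 3*y
∂g/∂y = 3*x + 12*y^2
∂g/∂z = 3*x^2
∇g at (3, 3, -1) = (-9, 117, 27)
∇g · d = (-9)(-1) + (117)(-4) + (27)(3) = -378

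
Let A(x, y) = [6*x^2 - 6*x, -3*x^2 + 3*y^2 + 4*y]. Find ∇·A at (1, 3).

∂A₁/∂x = 12*x - 6
∂A₂/∂y = 6*y + 4
∇·A = 12*x + 6*y - 2
At (1, 3): 28.

28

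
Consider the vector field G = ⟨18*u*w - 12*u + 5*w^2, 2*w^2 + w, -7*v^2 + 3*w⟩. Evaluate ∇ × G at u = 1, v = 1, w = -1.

(-11, 8, 0)

(∇×G)₁ = ∂G₃/∂v − ∂G₂/∂w = -14*v - 4*w - 1
(∇×G)₂ = ∂G₁/∂w − ∂G₃/∂u = 18*u + 10*w
(∇×G)₃ = ∂G₂/∂u − ∂G₁/∂v = 0
∇×G = (-14*v - 4*w - 1, 18*u + 10*w, 0)
At (1, 1, -1): (-11, 8, 0).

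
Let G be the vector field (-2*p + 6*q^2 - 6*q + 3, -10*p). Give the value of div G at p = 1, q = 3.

∂G₁/∂p = -2
∂G₂/∂q = 0
∇·G = -2
At (1, 3): -2.

-2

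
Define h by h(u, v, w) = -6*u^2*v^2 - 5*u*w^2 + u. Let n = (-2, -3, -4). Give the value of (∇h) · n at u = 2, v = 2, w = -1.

∂h/∂u = -12*u*v^2 - 5*w^2 + 1
∂h/∂v = -12*u^2*v
∂h/∂w = -10*u*w
∇h at (2, 2, -1) = (-100, -96, 20)
∇h · n = (-100)(-2) + (-96)(-3) + (20)(-4) = 408

408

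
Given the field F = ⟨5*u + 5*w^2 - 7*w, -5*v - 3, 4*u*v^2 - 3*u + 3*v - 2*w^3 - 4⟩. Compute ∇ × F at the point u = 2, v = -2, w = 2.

(∇×F)₁ = ∂F₃/∂v − ∂F₂/∂w = 8*u*v + 3
(∇×F)₂ = ∂F₁/∂w − ∂F₃/∂u = -4*v^2 + 10*w - 4
(∇×F)₃ = ∂F₂/∂u − ∂F₁/∂v = 0
∇×F = (8*u*v + 3, -4*v^2 + 10*w - 4, 0)
At (2, -2, 2): (-29, 0, 0).

(-29, 0, 0)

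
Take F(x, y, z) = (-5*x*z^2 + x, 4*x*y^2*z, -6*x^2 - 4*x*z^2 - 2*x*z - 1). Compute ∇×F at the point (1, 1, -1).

(∇×F)₁ = ∂F₃/∂y − ∂F₂/∂z = -4*x*y^2
(∇×F)₂ = ∂F₁/∂z − ∂F₃/∂x = -10*x*z + 12*x + 4*z^2 + 2*z
(∇×F)₃ = ∂F₂/∂x − ∂F₁/∂y = 4*y^2*z
∇×F = (-4*x*y^2, -10*x*z + 12*x + 4*z^2 + 2*z, 4*y^2*z)
At (1, 1, -1): (-4, 24, -4).

(-4, 24, -4)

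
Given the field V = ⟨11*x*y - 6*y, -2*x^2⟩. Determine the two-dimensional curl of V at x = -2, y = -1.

∂V₂/∂x = -4*x
∂V₁/∂y = 11*x - 6
Scalar curl = -15*x + 6
At (-2, -1): 36.

36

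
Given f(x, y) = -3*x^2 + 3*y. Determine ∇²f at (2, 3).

-6

∂²f/∂x² = -6
∂²f/∂y² = 0
∇²f = -6
At (2, 3): -6.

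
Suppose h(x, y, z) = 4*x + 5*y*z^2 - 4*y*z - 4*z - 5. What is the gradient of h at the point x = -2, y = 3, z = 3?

(4, 33, 74)

∂h/∂x = 4
∂h/∂y = 5*z^2 - 4*z
∂h/∂z = 10*y*z - 4*y - 4
∇h = (4, 5*z^2 - 4*z, 10*y*z - 4*y - 4)
At (-2, 3, 3): (4, 33, 74).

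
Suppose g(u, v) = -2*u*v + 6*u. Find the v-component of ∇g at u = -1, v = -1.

2

(∇g)_2 = ∂g/∂v = -2*u
At (-1, -1): 2.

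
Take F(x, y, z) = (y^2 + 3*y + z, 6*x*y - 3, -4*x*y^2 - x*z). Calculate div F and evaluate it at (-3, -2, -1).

∂F₁/∂x = 0
∂F₂/∂y = 6*x
∂F₃/∂z = -x
∇·F = 5*x
At (-3, -2, -1): -15.

-15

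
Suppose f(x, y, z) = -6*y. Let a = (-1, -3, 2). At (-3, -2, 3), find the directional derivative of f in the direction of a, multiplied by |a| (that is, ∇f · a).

∂f/∂x = 0
∂f/∂y = -6
∂f/∂z = 0
∇f at (-3, -2, 3) = (0, -6, 0)
∇f · a = (0)(-1) + (-6)(-3) + (0)(2) = 18

18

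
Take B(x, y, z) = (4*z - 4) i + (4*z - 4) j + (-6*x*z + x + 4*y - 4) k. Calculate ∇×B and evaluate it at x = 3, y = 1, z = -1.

(∇×B)₁ = ∂B₃/∂y − ∂B₂/∂z = 0
(∇×B)₂ = ∂B₁/∂z − ∂B₃/∂x = 6*z + 3
(∇×B)₃ = ∂B₂/∂x − ∂B₁/∂y = 0
∇×B = (0, 6*z + 3, 0)
At (3, 1, -1): (0, -3, 0).

(0, -3, 0)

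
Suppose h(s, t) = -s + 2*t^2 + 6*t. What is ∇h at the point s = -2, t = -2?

∂h/∂s = -1
∂h/∂t = 4*t + 6
∇h = (-1, 4*t + 6)
At (-2, -2): (-1, -2).

(-1, -2)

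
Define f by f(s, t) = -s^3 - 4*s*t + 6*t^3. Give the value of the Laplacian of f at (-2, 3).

120

∂²f/∂s² = -6*s
∂²f/∂t² = 36*t
∇²f = -6*s + 36*t
At (-2, 3): 120.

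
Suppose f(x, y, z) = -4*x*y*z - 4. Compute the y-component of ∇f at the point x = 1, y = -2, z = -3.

(∇f)_2 = ∂f/∂y = -4*x*z
At (1, -2, -3): 12.

12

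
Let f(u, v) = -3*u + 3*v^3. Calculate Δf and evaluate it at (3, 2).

∂²f/∂u² = 0
∂²f/∂v² = 18*v
∇²f = 18*v
At (3, 2): 36.

36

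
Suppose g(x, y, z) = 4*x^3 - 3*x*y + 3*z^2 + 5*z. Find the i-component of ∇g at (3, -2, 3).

(∇g)_1 = ∂g/∂x = 12*x^2 - 3*y
At (3, -2, 3): 114.

114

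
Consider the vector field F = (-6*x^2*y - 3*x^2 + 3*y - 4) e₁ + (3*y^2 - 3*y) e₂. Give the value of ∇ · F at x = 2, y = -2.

21

∂F₁/∂x = -12*x*y - 6*x
∂F₂/∂y = 6*y - 3
∇·F = -12*x*y - 6*x + 6*y - 3
At (2, -2): 21.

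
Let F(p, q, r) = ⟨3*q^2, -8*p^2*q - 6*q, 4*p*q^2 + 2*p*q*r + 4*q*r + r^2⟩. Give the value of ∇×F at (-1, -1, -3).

(∇×F)₁ = ∂F₃/∂q − ∂F₂/∂r = 8*p*q + 2*p*r + 4*r
(∇×F)₂ = ∂F₁/∂r − ∂F₃/∂p = -4*q^2 - 2*q*r
(∇×F)₃ = ∂F₂/∂p − ∂F₁/∂q = -16*p*q - 6*q
∇×F = (8*p*q + 2*p*r + 4*r, -4*q^2 - 2*q*r, -16*p*q - 6*q)
At (-1, -1, -3): (2, -10, -10).

(2, -10, -10)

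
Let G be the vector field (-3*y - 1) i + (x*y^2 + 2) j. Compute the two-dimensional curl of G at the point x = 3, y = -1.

4

∂G₂/∂x = y^2
∂G₁/∂y = -3
Scalar curl = y^2 + 3
At (3, -1): 4.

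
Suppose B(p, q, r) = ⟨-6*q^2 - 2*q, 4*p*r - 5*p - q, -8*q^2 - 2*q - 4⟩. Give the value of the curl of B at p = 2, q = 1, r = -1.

(-26, 0, 5)

(∇×B)₁ = ∂B₃/∂q − ∂B₂/∂r = -4*p - 16*q - 2
(∇×B)₂ = ∂B₁/∂r − ∂B₃/∂p = 0
(∇×B)₃ = ∂B₂/∂p − ∂B₁/∂q = 12*q + 4*r - 3
∇×B = (-4*p - 16*q - 2, 0, 12*q + 4*r - 3)
At (2, 1, -1): (-26, 0, 5).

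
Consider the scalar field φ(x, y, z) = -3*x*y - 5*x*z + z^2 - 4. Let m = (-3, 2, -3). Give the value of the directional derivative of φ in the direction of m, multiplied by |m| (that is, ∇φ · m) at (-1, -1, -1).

∂φ/∂x = -3*y - 5*z
∂φ/∂y = -3*x
∂φ/∂z = -5*x + 2*z
∇φ at (-1, -1, -1) = (8, 3, 3)
∇φ · m = (8)(-3) + (3)(2) + (3)(-3) = -27

-27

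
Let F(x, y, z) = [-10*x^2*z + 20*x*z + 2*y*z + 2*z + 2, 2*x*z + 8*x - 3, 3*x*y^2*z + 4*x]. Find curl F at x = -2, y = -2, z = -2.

(-44, -62, 8)

(∇×F)₁ = ∂F₃/∂y − ∂F₂/∂z = 6*x*y*z - 2*x
(∇×F)₂ = ∂F₁/∂z − ∂F₃/∂x = -10*x^2 + 20*x - 3*y^2*z + 2*y - 2
(∇×F)₃ = ∂F₂/∂x − ∂F₁/∂y = 8
∇×F = (6*x*y*z - 2*x, -10*x^2 + 20*x - 3*y^2*z + 2*y - 2, 8)
At (-2, -2, -2): (-44, -62, 8).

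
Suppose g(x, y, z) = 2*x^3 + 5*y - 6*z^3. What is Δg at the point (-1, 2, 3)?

∂²g/∂x² = 12*x
∂²g/∂y² = 0
∂²g/∂z² = -36*z
∇²g = 12*x - 36*z
At (-1, 2, 3): -120.

-120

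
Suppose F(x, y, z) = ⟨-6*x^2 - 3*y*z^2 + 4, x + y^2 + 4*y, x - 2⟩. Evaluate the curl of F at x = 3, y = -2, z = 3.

(∇×F)₁ = ∂F₃/∂y − ∂F₂/∂z = 0
(∇×F)₂ = ∂F₁/∂z − ∂F₃/∂x = -6*y*z - 1
(∇×F)₃ = ∂F₂/∂x − ∂F₁/∂y = 3*z^2 + 1
∇×F = (0, -6*y*z - 1, 3*z^2 + 1)
At (3, -2, 3): (0, 35, 28).

(0, 35, 28)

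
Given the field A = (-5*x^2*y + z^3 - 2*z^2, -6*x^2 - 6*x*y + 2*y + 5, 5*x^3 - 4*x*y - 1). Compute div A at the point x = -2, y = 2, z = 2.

∂A₁/∂x = -10*x*y
∂A₂/∂y = -6*x + 2
∂A₃/∂z = 0
∇·A = -10*x*y - 6*x + 2
At (-2, 2, 2): 54.

54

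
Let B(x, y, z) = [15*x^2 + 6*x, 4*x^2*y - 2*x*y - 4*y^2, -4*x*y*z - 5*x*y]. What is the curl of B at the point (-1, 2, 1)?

(∇×B)₁ = ∂B₃/∂y − ∂B₂/∂z = -4*x*z - 5*x
(∇×B)₂ = ∂B₁/∂z − ∂B₃/∂x = 4*y*z + 5*y
(∇×B)₃ = ∂B₂/∂x − ∂B₁/∂y = 8*x*y - 2*y
∇×B = (-4*x*z - 5*x, 4*y*z + 5*y, 8*x*y - 2*y)
At (-1, 2, 1): (9, 18, -20).

(9, 18, -20)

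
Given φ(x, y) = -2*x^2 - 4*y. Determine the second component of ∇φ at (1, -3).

-4

(∇φ)_2 = ∂φ/∂y = -4
At (1, -3): -4.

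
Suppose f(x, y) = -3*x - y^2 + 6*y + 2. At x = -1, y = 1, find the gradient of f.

(-3, 4)

∂f/∂x = -3
∂f/∂y = -2*y + 6
∇f = (-3, -2*y + 6)
At (-1, 1): (-3, 4).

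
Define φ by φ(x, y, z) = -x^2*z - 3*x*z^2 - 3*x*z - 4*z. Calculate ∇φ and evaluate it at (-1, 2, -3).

(-24, 0, -20)

∂φ/∂x = -2*x*z - 3*z^2 - 3*z
∂φ/∂y = 0
∂φ/∂z = -x^2 - 6*x*z - 3*x - 4
∇φ = (-2*x*z - 3*z^2 - 3*z, 0, -x^2 - 6*x*z - 3*x - 4)
At (-1, 2, -3): (-24, 0, -20).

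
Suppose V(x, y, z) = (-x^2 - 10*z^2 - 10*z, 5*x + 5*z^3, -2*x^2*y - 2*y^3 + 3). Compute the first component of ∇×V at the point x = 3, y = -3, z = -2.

-132

(∇×V)_1 = ∂V₃/∂y − ∂V₂/∂z
= -2*x^2 - 6*y^2 − (15*z^2)
= -2*x^2 - 6*y^2 - 15*z^2
At (3, -3, -2): -132.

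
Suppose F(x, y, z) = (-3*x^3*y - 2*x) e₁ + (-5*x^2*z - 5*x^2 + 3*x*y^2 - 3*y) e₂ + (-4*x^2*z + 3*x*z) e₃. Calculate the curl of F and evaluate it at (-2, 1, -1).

(20, 19, -21)

(∇×F)₁ = ∂F₃/∂y − ∂F₂/∂z = 5*x^2
(∇×F)₂ = ∂F₁/∂z − ∂F₃/∂x = 8*x*z - 3*z
(∇×F)₃ = ∂F₂/∂x − ∂F₁/∂y = 3*x^3 - 10*x*z - 10*x + 3*y^2
∇×F = (5*x^2, 8*x*z - 3*z, 3*x^3 - 10*x*z - 10*x + 3*y^2)
At (-2, 1, -1): (20, 19, -21).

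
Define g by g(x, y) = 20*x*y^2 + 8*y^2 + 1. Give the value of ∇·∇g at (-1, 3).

∂²g/∂x² = 0
∂²g/∂y² = 8*(5*x + 2)
∇²g = 40*x + 16
At (-1, 3): -24.

-24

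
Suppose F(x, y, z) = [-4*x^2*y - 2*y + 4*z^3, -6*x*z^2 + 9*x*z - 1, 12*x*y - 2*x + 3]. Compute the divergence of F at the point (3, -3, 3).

72

∂F₁/∂x = -8*x*y
∂F₂/∂y = 0
∂F₃/∂z = 0
∇·F = -8*x*y
At (3, -3, 3): 72.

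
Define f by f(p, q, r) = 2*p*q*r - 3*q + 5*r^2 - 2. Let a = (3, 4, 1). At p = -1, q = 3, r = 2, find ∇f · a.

∂f/∂p = 2*q*r
∂f/∂q = 2*p*r - 3
∂f/∂r = 2*p*q + 10*r
∇f at (-1, 3, 2) = (12, -7, 14)
∇f · a = (12)(3) + (-7)(4) + (14)(1) = 22

22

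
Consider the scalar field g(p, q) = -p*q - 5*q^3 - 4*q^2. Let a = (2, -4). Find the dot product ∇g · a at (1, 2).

∂g/∂p = -q
∂g/∂q = -p - 15*q^2 - 8*q
∇g at (1, 2) = (-2, -77)
∇g · a = (-2)(2) + (-77)(-4) = 304

304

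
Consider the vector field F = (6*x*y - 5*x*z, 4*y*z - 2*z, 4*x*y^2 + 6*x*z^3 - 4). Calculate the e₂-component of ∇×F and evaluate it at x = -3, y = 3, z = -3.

141

(∇×F)_2 = ∂F₁/∂z − ∂F₃/∂x
= -5*x − (4*y^2 + 6*z^3)
= -5*x - 4*y^2 - 6*z^3
At (-3, 3, -3): 141.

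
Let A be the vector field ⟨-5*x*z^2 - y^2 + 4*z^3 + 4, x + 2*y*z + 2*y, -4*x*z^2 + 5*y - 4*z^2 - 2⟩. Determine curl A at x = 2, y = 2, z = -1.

(1, 36, 5)

(∇×A)₁ = ∂A₃/∂y − ∂A₂/∂z = -2*y + 5
(∇×A)₂ = ∂A₁/∂z − ∂A₃/∂x = -10*x*z + 16*z^2
(∇×A)₃ = ∂A₂/∂x − ∂A₁/∂y = 2*y + 1
∇×A = (-2*y + 5, -10*x*z + 16*z^2, 2*y + 1)
At (2, 2, -1): (1, 36, 5).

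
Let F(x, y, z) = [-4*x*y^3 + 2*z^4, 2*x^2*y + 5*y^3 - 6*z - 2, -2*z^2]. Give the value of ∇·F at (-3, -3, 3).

249

∂F₁/∂x = -4*y^3
∂F₂/∂y = 2*x^2 + 15*y^2
∂F₃/∂z = -4*z
∇·F = 2*x^2 - 4*y^3 + 15*y^2 - 4*z
At (-3, -3, 3): 249.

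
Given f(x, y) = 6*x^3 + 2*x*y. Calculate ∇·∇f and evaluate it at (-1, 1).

-36

∂²f/∂x² = 36*x
∂²f/∂y² = 0
∇²f = 36*x
At (-1, 1): -36.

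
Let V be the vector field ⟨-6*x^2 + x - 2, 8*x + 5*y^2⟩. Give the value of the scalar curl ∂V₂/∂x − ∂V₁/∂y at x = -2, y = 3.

∂V₂/∂x = 8
∂V₁/∂y = 0
Scalar curl = 8
At (-2, 3): 8.

8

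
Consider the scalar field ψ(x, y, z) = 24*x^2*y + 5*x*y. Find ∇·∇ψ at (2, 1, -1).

48

∂²ψ/∂x² = 48*y
∂²ψ/∂y² = 0
∂²ψ/∂z² = 0
∇²ψ = 48*y
At (2, 1, -1): 48.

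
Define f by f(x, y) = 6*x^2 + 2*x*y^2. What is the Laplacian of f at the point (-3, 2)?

∂²f/∂x² = 12
∂²f/∂y² = 4*x
∇²f = 4*x + 12
At (-3, 2): 0.

0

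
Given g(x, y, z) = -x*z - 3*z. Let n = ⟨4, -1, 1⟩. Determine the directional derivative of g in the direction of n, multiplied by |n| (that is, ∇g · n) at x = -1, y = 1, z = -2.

∂g/∂x = -z
∂g/∂y = 0
∂g/∂z = -x - 3
∇g at (-1, 1, -2) = (2, 0, -2)
∇g · n = (2)(4) + (0)(-1) + (-2)(1) = 6

6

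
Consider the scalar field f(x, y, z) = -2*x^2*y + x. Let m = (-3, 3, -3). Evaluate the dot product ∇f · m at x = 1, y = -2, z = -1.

∂f/∂x = -4*x*y + 1
∂f/∂y = -2*x^2
∂f/∂z = 0
∇f at (1, -2, -1) = (9, -2, 0)
∇f · m = (9)(-3) + (-2)(3) + (0)(-3) = -33

-33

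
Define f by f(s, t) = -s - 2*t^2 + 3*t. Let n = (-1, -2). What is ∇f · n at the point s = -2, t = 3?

19

∂f/∂s = -1
∂f/∂t = -4*t + 3
∇f at (-2, 3) = (-1, -9)
∇f · n = (-1)(-1) + (-9)(-2) = 19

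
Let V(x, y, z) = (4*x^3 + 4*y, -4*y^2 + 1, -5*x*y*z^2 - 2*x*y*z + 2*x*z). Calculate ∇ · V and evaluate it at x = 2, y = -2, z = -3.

∂V₁/∂x = 12*x^2
∂V₂/∂y = -8*y
∂V₃/∂z = -10*x*y*z - 2*x*y + 2*x
∇·V = 12*x^2 - 10*x*y*z - 2*x*y + 2*x - 8*y
At (2, -2, -3): -44.

-44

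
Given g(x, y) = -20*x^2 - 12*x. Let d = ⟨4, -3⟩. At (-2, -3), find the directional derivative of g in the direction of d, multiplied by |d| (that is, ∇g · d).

∂g/∂x = -40*x - 12
∂g/∂y = 0
∇g at (-2, -3) = (68, 0)
∇g · d = (68)(4) + (0)(-3) = 272

272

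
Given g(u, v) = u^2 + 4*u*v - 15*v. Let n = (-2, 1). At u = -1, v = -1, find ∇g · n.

-7

∂g/∂u = 2*u + 4*v
∂g/∂v = 4*u - 15
∇g at (-1, -1) = (-6, -19)
∇g · n = (-6)(-2) + (-19)(1) = -7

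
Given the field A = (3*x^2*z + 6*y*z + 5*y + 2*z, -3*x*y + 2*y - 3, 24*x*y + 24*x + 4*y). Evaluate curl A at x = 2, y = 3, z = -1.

(∇×A)₁ = ∂A₃/∂y − ∂A₂/∂z = 24*x + 4
(∇×A)₂ = ∂A₁/∂z − ∂A₃/∂x = 3*x^2 - 18*y - 22
(∇×A)₃ = ∂A₂/∂x − ∂A₁/∂y = -3*y - 6*z - 5
∇×A = (24*x + 4, 3*x^2 - 18*y - 22, -3*y - 6*z - 5)
At (2, 3, -1): (52, -64, -8).

(52, -64, -8)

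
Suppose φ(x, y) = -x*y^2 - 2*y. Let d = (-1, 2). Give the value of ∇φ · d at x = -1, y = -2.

∂φ/∂x = -y^2
∂φ/∂y = -2*x*y - 2
∇φ at (-1, -2) = (-4, -6)
∇φ · d = (-4)(-1) + (-6)(2) = -8

-8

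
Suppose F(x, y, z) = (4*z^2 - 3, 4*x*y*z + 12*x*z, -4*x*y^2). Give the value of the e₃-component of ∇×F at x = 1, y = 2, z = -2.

(∇×F)_3 = ∂F₂/∂x − ∂F₁/∂y
= 4*y*z + 12*z − (0)
= 4*y*z + 12*z
At (1, 2, -2): -40.

-40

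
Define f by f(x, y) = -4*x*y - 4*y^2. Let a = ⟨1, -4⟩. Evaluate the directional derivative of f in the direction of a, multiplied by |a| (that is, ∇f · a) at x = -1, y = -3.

-100

∂f/∂x = -4*y
∂f/∂y = -4*x - 8*y
∇f at (-1, -3) = (12, 28)
∇f · a = (12)(1) + (28)(-4) = -100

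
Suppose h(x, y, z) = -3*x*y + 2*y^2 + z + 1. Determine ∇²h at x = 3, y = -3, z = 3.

4

∂²h/∂x² = 0
∂²h/∂y² = 4
∂²h/∂z² = 0
∇²h = 4
At (3, -3, 3): 4.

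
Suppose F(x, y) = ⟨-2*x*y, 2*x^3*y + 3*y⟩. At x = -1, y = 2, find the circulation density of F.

∂F₂/∂x = 6*x^2*y
∂F₁/∂y = -2*x
Scalar curl = 6*x^2*y + 2*x
At (-1, 2): 10.

10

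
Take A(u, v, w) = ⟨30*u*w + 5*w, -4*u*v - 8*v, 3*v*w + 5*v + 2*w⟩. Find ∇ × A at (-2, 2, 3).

(14, -55, -8)

(∇×A)₁ = ∂A₃/∂v − ∂A₂/∂w = 3*w + 5
(∇×A)₂ = ∂A₁/∂w − ∂A₃/∂u = 30*u + 5
(∇×A)₃ = ∂A₂/∂u − ∂A₁/∂v = -4*v
∇×A = (3*w + 5, 30*u + 5, -4*v)
At (-2, 2, 3): (14, -55, -8).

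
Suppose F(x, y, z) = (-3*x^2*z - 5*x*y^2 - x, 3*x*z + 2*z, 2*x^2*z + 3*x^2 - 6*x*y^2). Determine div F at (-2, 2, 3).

23

∂F₁/∂x = -6*x*z - 5*y^2 - 1
∂F₂/∂y = 0
∂F₃/∂z = 2*x^2
∇·F = 2*x^2 - 6*x*z - 5*y^2 - 1
At (-2, 2, 3): 23.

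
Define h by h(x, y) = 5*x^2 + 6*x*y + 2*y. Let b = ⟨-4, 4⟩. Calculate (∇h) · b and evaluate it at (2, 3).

-96

∂h/∂x = 10*x + 6*y
∂h/∂y = 6*x + 2
∇h at (2, 3) = (38, 14)
∇h · b = (38)(-4) + (14)(4) = -96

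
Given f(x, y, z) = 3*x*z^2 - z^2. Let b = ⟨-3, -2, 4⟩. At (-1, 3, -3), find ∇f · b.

15

∂f/∂x = 3*z^2
∂f/∂y = 0
∂f/∂z = 6*x*z - 2*z
∇f at (-1, 3, -3) = (27, 0, 24)
∇f · b = (27)(-3) + (0)(-2) + (24)(4) = 15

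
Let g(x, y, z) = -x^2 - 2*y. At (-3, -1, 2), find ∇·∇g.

-2

∂²g/∂x² = -2
∂²g/∂y² = 0
∂²g/∂z² = 0
∇²g = -2
At (-3, -1, 2): -2.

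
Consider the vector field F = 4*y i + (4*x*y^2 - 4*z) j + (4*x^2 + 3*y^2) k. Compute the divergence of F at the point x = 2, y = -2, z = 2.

∂F₁/∂x = 0
∂F₂/∂y = 8*x*y
∂F₃/∂z = 0
∇·F = 8*x*y
At (2, -2, 2): -32.

-32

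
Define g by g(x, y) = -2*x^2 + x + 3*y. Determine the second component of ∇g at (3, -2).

3

(∇g)_2 = ∂g/∂y = 3
At (3, -2): 3.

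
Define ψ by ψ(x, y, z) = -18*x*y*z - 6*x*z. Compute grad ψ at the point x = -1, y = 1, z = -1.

∂ψ/∂x = -18*y*z - 6*z
∂ψ/∂y = -18*x*z
∂ψ/∂z = -18*x*y - 6*x
∇ψ = (-18*y*z - 6*z, -18*x*z, -18*x*y - 6*x)
At (-1, 1, -1): (24, -18, 24).

(24, -18, 24)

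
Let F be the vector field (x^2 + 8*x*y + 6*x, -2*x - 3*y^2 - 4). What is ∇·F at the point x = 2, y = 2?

14

∂F₁/∂x = 2*x + 8*y + 6
∂F₂/∂y = -6*y
∇·F = 2*x + 2*y + 6
At (2, 2): 14.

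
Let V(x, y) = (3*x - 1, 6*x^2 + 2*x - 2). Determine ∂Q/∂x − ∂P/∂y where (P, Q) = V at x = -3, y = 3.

∂V₂/∂x = 12*x + 2
∂V₁/∂y = 0
Scalar curl = 12*x + 2
At (-3, 3): -34.

-34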